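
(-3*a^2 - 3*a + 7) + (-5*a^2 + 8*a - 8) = -8*a^2 + 5*a - 1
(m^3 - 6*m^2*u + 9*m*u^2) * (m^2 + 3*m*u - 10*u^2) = m^5 - 3*m^4*u - 19*m^3*u^2 + 87*m^2*u^3 - 90*m*u^4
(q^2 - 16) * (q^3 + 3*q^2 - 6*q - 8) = q^5 + 3*q^4 - 22*q^3 - 56*q^2 + 96*q + 128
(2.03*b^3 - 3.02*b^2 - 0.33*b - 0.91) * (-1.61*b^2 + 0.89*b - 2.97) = -3.2683*b^5 + 6.6689*b^4 - 8.1856*b^3 + 10.1408*b^2 + 0.1702*b + 2.7027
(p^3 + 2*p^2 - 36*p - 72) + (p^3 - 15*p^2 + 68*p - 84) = 2*p^3 - 13*p^2 + 32*p - 156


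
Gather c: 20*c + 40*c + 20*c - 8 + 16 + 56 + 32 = 80*c + 96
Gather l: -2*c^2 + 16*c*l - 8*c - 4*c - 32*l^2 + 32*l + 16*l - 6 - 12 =-2*c^2 - 12*c - 32*l^2 + l*(16*c + 48) - 18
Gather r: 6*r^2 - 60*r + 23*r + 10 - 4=6*r^2 - 37*r + 6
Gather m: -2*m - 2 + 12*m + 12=10*m + 10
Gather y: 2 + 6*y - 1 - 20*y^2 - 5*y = -20*y^2 + y + 1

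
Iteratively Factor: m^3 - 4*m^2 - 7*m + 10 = (m - 1)*(m^2 - 3*m - 10) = (m - 5)*(m - 1)*(m + 2)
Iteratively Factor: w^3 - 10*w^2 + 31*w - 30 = (w - 2)*(w^2 - 8*w + 15) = (w - 3)*(w - 2)*(w - 5)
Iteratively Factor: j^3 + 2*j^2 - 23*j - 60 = (j - 5)*(j^2 + 7*j + 12) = (j - 5)*(j + 3)*(j + 4)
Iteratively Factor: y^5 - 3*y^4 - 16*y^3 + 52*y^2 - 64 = (y + 4)*(y^4 - 7*y^3 + 12*y^2 + 4*y - 16) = (y - 2)*(y + 4)*(y^3 - 5*y^2 + 2*y + 8) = (y - 2)^2*(y + 4)*(y^2 - 3*y - 4) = (y - 4)*(y - 2)^2*(y + 4)*(y + 1)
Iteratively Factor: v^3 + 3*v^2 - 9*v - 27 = (v + 3)*(v^2 - 9) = (v - 3)*(v + 3)*(v + 3)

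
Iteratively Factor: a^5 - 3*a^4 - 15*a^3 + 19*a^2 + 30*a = (a + 3)*(a^4 - 6*a^3 + 3*a^2 + 10*a) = (a - 2)*(a + 3)*(a^3 - 4*a^2 - 5*a) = a*(a - 2)*(a + 3)*(a^2 - 4*a - 5) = a*(a - 5)*(a - 2)*(a + 3)*(a + 1)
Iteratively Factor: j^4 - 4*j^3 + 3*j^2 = (j - 3)*(j^3 - j^2) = j*(j - 3)*(j^2 - j) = j*(j - 3)*(j - 1)*(j)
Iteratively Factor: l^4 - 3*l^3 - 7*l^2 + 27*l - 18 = (l - 1)*(l^3 - 2*l^2 - 9*l + 18) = (l - 3)*(l - 1)*(l^2 + l - 6) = (l - 3)*(l - 2)*(l - 1)*(l + 3)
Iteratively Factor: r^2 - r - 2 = (r + 1)*(r - 2)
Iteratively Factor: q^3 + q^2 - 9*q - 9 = (q + 3)*(q^2 - 2*q - 3) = (q - 3)*(q + 3)*(q + 1)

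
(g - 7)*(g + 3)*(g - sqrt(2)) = g^3 - 4*g^2 - sqrt(2)*g^2 - 21*g + 4*sqrt(2)*g + 21*sqrt(2)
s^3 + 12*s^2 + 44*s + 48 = (s + 2)*(s + 4)*(s + 6)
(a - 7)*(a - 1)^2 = a^3 - 9*a^2 + 15*a - 7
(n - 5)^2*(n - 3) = n^3 - 13*n^2 + 55*n - 75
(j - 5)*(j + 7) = j^2 + 2*j - 35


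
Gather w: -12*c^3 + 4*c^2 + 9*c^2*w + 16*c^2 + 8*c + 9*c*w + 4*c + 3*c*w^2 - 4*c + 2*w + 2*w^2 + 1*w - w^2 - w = -12*c^3 + 20*c^2 + 8*c + w^2*(3*c + 1) + w*(9*c^2 + 9*c + 2)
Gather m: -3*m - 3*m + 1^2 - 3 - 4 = -6*m - 6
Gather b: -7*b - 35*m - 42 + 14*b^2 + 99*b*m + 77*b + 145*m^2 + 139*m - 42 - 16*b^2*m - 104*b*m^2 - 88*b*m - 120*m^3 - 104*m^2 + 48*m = b^2*(14 - 16*m) + b*(-104*m^2 + 11*m + 70) - 120*m^3 + 41*m^2 + 152*m - 84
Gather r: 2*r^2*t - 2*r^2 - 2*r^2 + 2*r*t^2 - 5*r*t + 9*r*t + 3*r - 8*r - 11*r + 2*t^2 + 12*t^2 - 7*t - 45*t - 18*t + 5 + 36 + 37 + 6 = r^2*(2*t - 4) + r*(2*t^2 + 4*t - 16) + 14*t^2 - 70*t + 84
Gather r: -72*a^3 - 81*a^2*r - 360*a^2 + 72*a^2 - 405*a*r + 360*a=-72*a^3 - 288*a^2 + 360*a + r*(-81*a^2 - 405*a)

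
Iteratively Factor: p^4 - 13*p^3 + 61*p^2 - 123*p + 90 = (p - 3)*(p^3 - 10*p^2 + 31*p - 30) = (p - 5)*(p - 3)*(p^2 - 5*p + 6) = (p - 5)*(p - 3)^2*(p - 2)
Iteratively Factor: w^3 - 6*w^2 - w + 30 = (w - 3)*(w^2 - 3*w - 10) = (w - 3)*(w + 2)*(w - 5)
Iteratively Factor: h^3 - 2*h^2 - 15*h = (h)*(h^2 - 2*h - 15) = h*(h - 5)*(h + 3)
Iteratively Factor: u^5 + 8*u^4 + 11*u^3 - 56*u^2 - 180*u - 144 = (u + 2)*(u^4 + 6*u^3 - u^2 - 54*u - 72) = (u + 2)*(u + 3)*(u^3 + 3*u^2 - 10*u - 24) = (u - 3)*(u + 2)*(u + 3)*(u^2 + 6*u + 8) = (u - 3)*(u + 2)^2*(u + 3)*(u + 4)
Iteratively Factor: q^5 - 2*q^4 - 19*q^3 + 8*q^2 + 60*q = (q - 5)*(q^4 + 3*q^3 - 4*q^2 - 12*q) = q*(q - 5)*(q^3 + 3*q^2 - 4*q - 12) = q*(q - 5)*(q - 2)*(q^2 + 5*q + 6) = q*(q - 5)*(q - 2)*(q + 2)*(q + 3)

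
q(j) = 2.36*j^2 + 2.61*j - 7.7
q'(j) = 4.72*j + 2.61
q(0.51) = -5.76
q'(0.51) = 5.02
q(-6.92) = 87.25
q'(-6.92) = -30.05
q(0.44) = -6.09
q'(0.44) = 4.69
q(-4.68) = 31.77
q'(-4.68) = -19.48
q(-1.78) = -4.87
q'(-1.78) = -5.79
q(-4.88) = 35.77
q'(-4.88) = -20.42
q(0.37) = -6.41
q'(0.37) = 4.36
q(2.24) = 9.99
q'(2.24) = 13.18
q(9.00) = 206.95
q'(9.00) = 45.09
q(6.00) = 92.92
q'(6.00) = 30.93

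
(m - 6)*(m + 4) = m^2 - 2*m - 24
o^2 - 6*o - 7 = (o - 7)*(o + 1)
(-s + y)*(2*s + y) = -2*s^2 + s*y + y^2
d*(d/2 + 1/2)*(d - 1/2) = d^3/2 + d^2/4 - d/4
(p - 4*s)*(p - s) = p^2 - 5*p*s + 4*s^2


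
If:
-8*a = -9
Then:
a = 9/8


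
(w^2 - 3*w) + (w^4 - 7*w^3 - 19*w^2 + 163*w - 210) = w^4 - 7*w^3 - 18*w^2 + 160*w - 210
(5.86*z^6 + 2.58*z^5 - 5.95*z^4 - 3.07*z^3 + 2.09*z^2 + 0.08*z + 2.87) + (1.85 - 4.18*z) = 5.86*z^6 + 2.58*z^5 - 5.95*z^4 - 3.07*z^3 + 2.09*z^2 - 4.1*z + 4.72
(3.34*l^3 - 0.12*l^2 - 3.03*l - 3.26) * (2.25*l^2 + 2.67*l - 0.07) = 7.515*l^5 + 8.6478*l^4 - 7.3717*l^3 - 15.4167*l^2 - 8.4921*l + 0.2282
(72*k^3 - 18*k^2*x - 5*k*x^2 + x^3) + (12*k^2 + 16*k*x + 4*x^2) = 72*k^3 - 18*k^2*x + 12*k^2 - 5*k*x^2 + 16*k*x + x^3 + 4*x^2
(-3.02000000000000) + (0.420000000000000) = -2.60000000000000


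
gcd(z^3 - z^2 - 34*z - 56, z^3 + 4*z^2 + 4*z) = z + 2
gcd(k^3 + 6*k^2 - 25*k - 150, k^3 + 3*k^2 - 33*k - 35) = k - 5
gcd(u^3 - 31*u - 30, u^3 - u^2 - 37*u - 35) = u^2 + 6*u + 5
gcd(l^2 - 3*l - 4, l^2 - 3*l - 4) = l^2 - 3*l - 4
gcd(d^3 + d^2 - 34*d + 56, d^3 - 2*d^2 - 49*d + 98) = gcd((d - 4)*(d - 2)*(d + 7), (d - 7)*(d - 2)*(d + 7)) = d^2 + 5*d - 14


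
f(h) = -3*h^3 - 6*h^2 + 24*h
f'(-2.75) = -11.06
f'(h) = -9*h^2 - 12*h + 24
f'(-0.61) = 27.97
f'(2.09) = -40.39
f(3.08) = -70.65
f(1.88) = 3.98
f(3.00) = -63.00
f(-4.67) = 62.61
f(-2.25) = -50.20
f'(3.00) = -93.00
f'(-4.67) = -116.24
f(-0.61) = -16.19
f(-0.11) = -2.71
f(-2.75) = -48.98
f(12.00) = -5760.00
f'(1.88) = -30.37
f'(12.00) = -1416.00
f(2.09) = -3.44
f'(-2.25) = 5.44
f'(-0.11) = 25.21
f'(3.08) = -98.34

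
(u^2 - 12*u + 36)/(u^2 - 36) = (u - 6)/(u + 6)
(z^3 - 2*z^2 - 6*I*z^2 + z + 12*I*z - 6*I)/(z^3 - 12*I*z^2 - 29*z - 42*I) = (z^2 - 2*z + 1)/(z^2 - 6*I*z + 7)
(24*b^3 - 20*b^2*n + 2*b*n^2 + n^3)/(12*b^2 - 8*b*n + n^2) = (12*b^2 - 4*b*n - n^2)/(6*b - n)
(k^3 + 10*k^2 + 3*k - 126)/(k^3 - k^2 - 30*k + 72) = (k + 7)/(k - 4)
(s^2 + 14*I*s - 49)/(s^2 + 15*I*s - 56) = (s + 7*I)/(s + 8*I)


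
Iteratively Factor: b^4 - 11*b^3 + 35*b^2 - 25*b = (b - 1)*(b^3 - 10*b^2 + 25*b) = b*(b - 1)*(b^2 - 10*b + 25) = b*(b - 5)*(b - 1)*(b - 5)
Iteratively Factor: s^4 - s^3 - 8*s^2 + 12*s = (s - 2)*(s^3 + s^2 - 6*s) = (s - 2)*(s + 3)*(s^2 - 2*s) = (s - 2)^2*(s + 3)*(s)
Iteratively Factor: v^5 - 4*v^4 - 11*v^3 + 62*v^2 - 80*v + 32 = (v - 4)*(v^4 - 11*v^2 + 18*v - 8) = (v - 4)*(v - 1)*(v^3 + v^2 - 10*v + 8) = (v - 4)*(v - 1)^2*(v^2 + 2*v - 8) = (v - 4)*(v - 1)^2*(v + 4)*(v - 2)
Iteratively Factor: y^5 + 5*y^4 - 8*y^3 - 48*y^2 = (y + 4)*(y^4 + y^3 - 12*y^2) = y*(y + 4)*(y^3 + y^2 - 12*y) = y^2*(y + 4)*(y^2 + y - 12) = y^2*(y - 3)*(y + 4)*(y + 4)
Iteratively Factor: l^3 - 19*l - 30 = (l - 5)*(l^2 + 5*l + 6) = (l - 5)*(l + 3)*(l + 2)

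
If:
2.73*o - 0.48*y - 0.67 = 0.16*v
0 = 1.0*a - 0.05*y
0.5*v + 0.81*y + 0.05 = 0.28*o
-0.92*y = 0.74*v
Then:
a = 0.01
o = 0.26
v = -0.15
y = 0.12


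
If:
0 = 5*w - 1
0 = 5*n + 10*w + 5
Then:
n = -7/5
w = 1/5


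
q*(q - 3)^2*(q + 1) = q^4 - 5*q^3 + 3*q^2 + 9*q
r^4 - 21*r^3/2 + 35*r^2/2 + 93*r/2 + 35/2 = (r - 7)*(r - 5)*(r + 1/2)*(r + 1)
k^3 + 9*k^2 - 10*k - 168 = (k - 4)*(k + 6)*(k + 7)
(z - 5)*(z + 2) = z^2 - 3*z - 10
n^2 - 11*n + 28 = (n - 7)*(n - 4)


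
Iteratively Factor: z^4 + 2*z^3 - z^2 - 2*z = (z + 1)*(z^3 + z^2 - 2*z) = z*(z + 1)*(z^2 + z - 2) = z*(z + 1)*(z + 2)*(z - 1)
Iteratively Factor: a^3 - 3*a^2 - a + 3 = (a - 3)*(a^2 - 1) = (a - 3)*(a - 1)*(a + 1)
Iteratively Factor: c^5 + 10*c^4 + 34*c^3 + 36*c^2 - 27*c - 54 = (c + 2)*(c^4 + 8*c^3 + 18*c^2 - 27) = (c + 2)*(c + 3)*(c^3 + 5*c^2 + 3*c - 9) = (c + 2)*(c + 3)^2*(c^2 + 2*c - 3) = (c - 1)*(c + 2)*(c + 3)^2*(c + 3)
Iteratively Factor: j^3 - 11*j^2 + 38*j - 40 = (j - 5)*(j^2 - 6*j + 8) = (j - 5)*(j - 2)*(j - 4)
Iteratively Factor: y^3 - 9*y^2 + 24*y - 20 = (y - 2)*(y^2 - 7*y + 10) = (y - 5)*(y - 2)*(y - 2)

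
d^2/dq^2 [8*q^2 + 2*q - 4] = 16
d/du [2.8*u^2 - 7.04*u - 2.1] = 5.6*u - 7.04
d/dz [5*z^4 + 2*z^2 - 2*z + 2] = 20*z^3 + 4*z - 2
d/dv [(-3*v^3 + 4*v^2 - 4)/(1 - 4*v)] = (24*v^3 - 25*v^2 + 8*v - 16)/(16*v^2 - 8*v + 1)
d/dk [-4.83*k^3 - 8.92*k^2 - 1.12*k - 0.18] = -14.49*k^2 - 17.84*k - 1.12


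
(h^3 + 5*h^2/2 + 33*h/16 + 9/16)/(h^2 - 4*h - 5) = (16*h^2 + 24*h + 9)/(16*(h - 5))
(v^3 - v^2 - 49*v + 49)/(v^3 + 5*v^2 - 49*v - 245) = (v - 1)/(v + 5)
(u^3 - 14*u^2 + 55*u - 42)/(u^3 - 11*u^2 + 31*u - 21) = (u - 6)/(u - 3)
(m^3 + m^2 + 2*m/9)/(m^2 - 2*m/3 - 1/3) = m*(3*m + 2)/(3*(m - 1))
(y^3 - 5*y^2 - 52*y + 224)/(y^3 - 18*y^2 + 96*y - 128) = (y^2 + 3*y - 28)/(y^2 - 10*y + 16)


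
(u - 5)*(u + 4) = u^2 - u - 20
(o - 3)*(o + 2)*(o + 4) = o^3 + 3*o^2 - 10*o - 24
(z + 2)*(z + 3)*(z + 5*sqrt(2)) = z^3 + 5*z^2 + 5*sqrt(2)*z^2 + 6*z + 25*sqrt(2)*z + 30*sqrt(2)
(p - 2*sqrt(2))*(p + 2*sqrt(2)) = p^2 - 8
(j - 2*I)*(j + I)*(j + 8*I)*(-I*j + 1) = -I*j^4 + 8*j^3 - 3*I*j^2 + 26*j + 16*I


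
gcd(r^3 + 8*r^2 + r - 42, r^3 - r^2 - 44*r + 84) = r^2 + 5*r - 14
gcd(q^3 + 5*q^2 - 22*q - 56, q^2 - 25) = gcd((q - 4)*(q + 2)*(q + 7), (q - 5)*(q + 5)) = 1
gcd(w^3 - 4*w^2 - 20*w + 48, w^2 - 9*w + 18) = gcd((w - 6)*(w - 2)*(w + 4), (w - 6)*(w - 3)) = w - 6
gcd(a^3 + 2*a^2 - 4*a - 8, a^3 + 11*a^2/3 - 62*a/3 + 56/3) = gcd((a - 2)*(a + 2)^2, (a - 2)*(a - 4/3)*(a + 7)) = a - 2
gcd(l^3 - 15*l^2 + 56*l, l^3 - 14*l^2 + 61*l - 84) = l - 7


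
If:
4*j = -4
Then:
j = -1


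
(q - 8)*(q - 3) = q^2 - 11*q + 24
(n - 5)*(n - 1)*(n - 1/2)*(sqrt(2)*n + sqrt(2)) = sqrt(2)*n^4 - 11*sqrt(2)*n^3/2 + 3*sqrt(2)*n^2/2 + 11*sqrt(2)*n/2 - 5*sqrt(2)/2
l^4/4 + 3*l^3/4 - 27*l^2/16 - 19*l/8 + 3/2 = (l/4 + 1)*(l - 2)*(l - 1/2)*(l + 3/2)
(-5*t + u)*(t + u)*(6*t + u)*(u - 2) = -30*t^3*u + 60*t^3 - 29*t^2*u^2 + 58*t^2*u + 2*t*u^3 - 4*t*u^2 + u^4 - 2*u^3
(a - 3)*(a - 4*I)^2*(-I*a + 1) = -I*a^4 - 7*a^3 + 3*I*a^3 + 21*a^2 + 8*I*a^2 - 16*a - 24*I*a + 48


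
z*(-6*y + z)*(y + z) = -6*y^2*z - 5*y*z^2 + z^3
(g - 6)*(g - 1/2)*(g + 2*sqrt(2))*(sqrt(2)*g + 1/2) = sqrt(2)*g^4 - 13*sqrt(2)*g^3/2 + 9*g^3/2 - 117*g^2/4 + 4*sqrt(2)*g^2 - 13*sqrt(2)*g/2 + 27*g/2 + 3*sqrt(2)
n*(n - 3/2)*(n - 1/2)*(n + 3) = n^4 + n^3 - 21*n^2/4 + 9*n/4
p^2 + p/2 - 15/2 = (p - 5/2)*(p + 3)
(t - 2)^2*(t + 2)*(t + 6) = t^4 + 4*t^3 - 16*t^2 - 16*t + 48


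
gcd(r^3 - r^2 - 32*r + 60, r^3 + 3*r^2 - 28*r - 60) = r^2 + r - 30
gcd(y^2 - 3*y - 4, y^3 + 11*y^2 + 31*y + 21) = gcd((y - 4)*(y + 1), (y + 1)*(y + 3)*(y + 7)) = y + 1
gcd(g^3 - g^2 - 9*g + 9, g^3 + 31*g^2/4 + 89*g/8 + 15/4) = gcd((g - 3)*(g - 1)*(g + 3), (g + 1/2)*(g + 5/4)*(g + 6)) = 1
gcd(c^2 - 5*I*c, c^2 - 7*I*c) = c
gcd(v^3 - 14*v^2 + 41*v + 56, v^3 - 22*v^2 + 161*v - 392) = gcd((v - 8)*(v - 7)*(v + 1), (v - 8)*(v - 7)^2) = v^2 - 15*v + 56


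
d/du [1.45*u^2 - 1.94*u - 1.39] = 2.9*u - 1.94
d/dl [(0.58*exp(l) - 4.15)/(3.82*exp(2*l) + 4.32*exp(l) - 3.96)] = (-2.2156*exp(2*l) + 31.706*exp(l) + 15.6312)*exp(l)/(14.5924*exp(4*l) + 33.0048*exp(3*l) - 11.592*exp(2*l) - 34.2144*exp(l) + 15.6816)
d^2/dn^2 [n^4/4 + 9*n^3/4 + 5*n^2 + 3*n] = 3*n^2 + 27*n/2 + 10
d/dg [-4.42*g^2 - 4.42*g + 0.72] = -8.84*g - 4.42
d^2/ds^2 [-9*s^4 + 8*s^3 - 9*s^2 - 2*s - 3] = -108*s^2 + 48*s - 18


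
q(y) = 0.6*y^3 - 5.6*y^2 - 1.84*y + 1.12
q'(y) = 1.8*y^2 - 11.2*y - 1.84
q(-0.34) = 1.07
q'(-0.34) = 2.18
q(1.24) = -8.63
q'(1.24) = -12.96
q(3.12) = -40.91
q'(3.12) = -19.26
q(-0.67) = -0.34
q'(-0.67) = 6.47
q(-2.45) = -36.81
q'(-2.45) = 36.40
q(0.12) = 0.82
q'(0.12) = -3.16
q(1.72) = -15.56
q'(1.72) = -15.78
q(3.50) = -48.20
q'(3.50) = -18.99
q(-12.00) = -1820.00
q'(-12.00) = 391.76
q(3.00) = -38.60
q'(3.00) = -19.24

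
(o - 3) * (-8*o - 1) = -8*o^2 + 23*o + 3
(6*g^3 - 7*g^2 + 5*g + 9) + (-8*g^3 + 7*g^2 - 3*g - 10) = -2*g^3 + 2*g - 1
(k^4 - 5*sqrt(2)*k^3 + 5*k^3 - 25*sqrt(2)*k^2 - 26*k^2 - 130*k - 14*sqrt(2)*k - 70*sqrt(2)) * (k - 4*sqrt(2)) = k^5 - 9*sqrt(2)*k^4 + 5*k^4 - 45*sqrt(2)*k^3 + 14*k^3 + 70*k^2 + 90*sqrt(2)*k^2 + 112*k + 450*sqrt(2)*k + 560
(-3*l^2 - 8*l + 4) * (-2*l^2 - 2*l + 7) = 6*l^4 + 22*l^3 - 13*l^2 - 64*l + 28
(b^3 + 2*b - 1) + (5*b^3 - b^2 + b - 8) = 6*b^3 - b^2 + 3*b - 9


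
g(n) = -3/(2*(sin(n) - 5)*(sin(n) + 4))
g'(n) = 3*cos(n)/(2*(sin(n) - 5)*(sin(n) + 4)^2) + 3*cos(n)/(2*(sin(n) - 5)^2*(sin(n) + 4))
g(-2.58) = 0.08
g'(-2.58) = 0.01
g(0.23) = 0.07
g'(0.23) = -0.00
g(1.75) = 0.07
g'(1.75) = -0.00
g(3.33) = 0.08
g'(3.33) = 0.01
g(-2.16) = 0.08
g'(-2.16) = 0.01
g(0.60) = 0.07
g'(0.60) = 0.00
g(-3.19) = 0.07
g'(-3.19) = 0.00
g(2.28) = 0.07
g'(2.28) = -0.00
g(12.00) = 0.08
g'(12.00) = -0.00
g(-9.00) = 0.08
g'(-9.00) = 0.01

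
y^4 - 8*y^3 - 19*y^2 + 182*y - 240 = (y - 8)*(y - 3)*(y - 2)*(y + 5)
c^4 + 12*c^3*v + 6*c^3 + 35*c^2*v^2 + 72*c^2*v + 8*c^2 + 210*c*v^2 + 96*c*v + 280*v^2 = (c + 2)*(c + 4)*(c + 5*v)*(c + 7*v)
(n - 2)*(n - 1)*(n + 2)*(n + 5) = n^4 + 4*n^3 - 9*n^2 - 16*n + 20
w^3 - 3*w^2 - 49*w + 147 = (w - 7)*(w - 3)*(w + 7)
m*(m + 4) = m^2 + 4*m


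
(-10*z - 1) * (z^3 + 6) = -10*z^4 - z^3 - 60*z - 6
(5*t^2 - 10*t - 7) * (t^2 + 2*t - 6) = 5*t^4 - 57*t^2 + 46*t + 42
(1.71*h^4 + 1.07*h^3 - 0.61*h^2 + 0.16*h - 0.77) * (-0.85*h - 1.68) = -1.4535*h^5 - 3.7823*h^4 - 1.2791*h^3 + 0.8888*h^2 + 0.3857*h + 1.2936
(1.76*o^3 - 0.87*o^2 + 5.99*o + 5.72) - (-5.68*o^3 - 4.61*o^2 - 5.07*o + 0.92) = 7.44*o^3 + 3.74*o^2 + 11.06*o + 4.8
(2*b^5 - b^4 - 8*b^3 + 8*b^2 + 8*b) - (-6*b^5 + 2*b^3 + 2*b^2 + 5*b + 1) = 8*b^5 - b^4 - 10*b^3 + 6*b^2 + 3*b - 1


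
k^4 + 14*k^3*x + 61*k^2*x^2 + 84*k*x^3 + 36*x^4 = (k + x)^2*(k + 6*x)^2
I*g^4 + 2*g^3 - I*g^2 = g^2*(g - I)*(I*g + 1)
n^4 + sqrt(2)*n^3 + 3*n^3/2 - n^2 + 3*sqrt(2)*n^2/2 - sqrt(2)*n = n*(n - 1/2)*(n + 2)*(n + sqrt(2))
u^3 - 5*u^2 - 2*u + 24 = (u - 4)*(u - 3)*(u + 2)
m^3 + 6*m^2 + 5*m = m*(m + 1)*(m + 5)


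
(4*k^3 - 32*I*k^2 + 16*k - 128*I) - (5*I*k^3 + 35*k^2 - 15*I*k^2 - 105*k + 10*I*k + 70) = 4*k^3 - 5*I*k^3 - 35*k^2 - 17*I*k^2 + 121*k - 10*I*k - 70 - 128*I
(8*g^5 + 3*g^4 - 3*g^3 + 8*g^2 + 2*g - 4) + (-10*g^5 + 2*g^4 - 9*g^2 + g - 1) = -2*g^5 + 5*g^4 - 3*g^3 - g^2 + 3*g - 5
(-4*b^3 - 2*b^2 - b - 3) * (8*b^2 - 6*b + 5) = -32*b^5 + 8*b^4 - 16*b^3 - 28*b^2 + 13*b - 15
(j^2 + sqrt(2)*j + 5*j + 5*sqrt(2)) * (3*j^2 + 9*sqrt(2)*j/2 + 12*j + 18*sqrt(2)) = 3*j^4 + 15*sqrt(2)*j^3/2 + 27*j^3 + 69*j^2 + 135*sqrt(2)*j^2/2 + 81*j + 150*sqrt(2)*j + 180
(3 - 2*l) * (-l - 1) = 2*l^2 - l - 3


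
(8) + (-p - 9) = -p - 1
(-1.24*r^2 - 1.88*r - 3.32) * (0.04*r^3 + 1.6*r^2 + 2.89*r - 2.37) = -0.0496*r^5 - 2.0592*r^4 - 6.7244*r^3 - 7.8064*r^2 - 5.1392*r + 7.8684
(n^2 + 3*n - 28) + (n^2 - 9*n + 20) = 2*n^2 - 6*n - 8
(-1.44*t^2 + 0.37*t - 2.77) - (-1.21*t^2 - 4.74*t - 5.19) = -0.23*t^2 + 5.11*t + 2.42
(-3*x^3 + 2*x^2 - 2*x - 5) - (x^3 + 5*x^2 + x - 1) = -4*x^3 - 3*x^2 - 3*x - 4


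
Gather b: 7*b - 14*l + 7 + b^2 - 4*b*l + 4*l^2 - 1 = b^2 + b*(7 - 4*l) + 4*l^2 - 14*l + 6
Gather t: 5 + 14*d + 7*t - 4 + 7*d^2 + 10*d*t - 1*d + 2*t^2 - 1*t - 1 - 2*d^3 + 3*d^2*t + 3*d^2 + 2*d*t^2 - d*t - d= -2*d^3 + 10*d^2 + 12*d + t^2*(2*d + 2) + t*(3*d^2 + 9*d + 6)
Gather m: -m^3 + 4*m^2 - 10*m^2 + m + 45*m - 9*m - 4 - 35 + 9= -m^3 - 6*m^2 + 37*m - 30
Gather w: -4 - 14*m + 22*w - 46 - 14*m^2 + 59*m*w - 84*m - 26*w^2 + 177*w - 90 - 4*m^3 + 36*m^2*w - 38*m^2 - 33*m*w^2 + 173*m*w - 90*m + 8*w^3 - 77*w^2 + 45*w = -4*m^3 - 52*m^2 - 188*m + 8*w^3 + w^2*(-33*m - 103) + w*(36*m^2 + 232*m + 244) - 140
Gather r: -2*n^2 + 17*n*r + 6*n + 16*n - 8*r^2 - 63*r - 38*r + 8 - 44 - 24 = -2*n^2 + 22*n - 8*r^2 + r*(17*n - 101) - 60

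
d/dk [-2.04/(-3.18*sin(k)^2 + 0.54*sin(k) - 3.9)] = (1.1016 - 12.9744*sin(k))*cos(k)/(3.18*sin(k)^2 - 0.54*sin(k) + 3.9)^2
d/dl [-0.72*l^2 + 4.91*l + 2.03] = 4.91 - 1.44*l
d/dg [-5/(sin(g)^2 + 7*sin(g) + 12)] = 5*(2*sin(g) + 7)*cos(g)/(sin(g)^2 + 7*sin(g) + 12)^2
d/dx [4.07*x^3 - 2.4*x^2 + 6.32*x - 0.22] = 12.21*x^2 - 4.8*x + 6.32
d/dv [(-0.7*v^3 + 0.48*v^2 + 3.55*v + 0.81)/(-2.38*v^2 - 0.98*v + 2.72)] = (1.666*v^4 + 1.372*v^3 + 2.2666*v^2 + 6.4668*v + 10.4498)/(5.6644*v^4 + 4.6648*v^3 - 11.9868*v^2 - 5.3312*v + 7.3984)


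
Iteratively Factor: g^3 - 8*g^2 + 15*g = (g - 5)*(g^2 - 3*g) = g*(g - 5)*(g - 3)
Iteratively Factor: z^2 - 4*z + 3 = (z - 1)*(z - 3)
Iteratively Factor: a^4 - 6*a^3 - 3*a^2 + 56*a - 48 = (a - 4)*(a^3 - 2*a^2 - 11*a + 12) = (a - 4)*(a + 3)*(a^2 - 5*a + 4) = (a - 4)^2*(a + 3)*(a - 1)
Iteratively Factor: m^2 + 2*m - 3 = (m + 3)*(m - 1)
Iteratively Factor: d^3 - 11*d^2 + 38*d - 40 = (d - 2)*(d^2 - 9*d + 20) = (d - 4)*(d - 2)*(d - 5)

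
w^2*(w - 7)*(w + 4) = w^4 - 3*w^3 - 28*w^2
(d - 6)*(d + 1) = d^2 - 5*d - 6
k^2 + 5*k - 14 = (k - 2)*(k + 7)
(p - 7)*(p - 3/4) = p^2 - 31*p/4 + 21/4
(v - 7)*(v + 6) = v^2 - v - 42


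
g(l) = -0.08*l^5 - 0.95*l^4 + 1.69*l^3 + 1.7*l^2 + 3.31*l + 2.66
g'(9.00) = -4950.02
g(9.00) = -9554.71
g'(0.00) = 3.31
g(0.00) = 2.66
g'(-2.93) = 102.98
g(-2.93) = -87.69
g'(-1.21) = 12.49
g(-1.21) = -3.68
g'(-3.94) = 204.65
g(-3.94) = -240.33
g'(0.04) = 3.45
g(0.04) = 2.80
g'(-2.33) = 59.19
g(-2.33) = -39.71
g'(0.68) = 6.69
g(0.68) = 6.01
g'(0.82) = 7.23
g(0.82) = 6.99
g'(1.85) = -1.79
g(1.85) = 12.44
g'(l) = -0.4*l^4 - 3.8*l^3 + 5.07*l^2 + 3.4*l + 3.31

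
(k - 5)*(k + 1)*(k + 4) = k^3 - 21*k - 20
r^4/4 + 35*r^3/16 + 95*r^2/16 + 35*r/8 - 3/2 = (r/4 + 1)*(r - 1/4)*(r + 2)*(r + 3)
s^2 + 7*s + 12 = (s + 3)*(s + 4)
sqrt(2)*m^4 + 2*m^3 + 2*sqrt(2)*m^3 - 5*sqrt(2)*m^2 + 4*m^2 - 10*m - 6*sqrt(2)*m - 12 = (m - 2)*(m + 3)*(m + sqrt(2))*(sqrt(2)*m + sqrt(2))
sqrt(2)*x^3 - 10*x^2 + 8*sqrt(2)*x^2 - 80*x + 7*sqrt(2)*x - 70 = (x + 7)*(x - 5*sqrt(2))*(sqrt(2)*x + sqrt(2))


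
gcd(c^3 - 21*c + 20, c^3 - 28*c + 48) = c - 4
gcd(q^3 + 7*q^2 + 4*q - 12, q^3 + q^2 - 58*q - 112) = q + 2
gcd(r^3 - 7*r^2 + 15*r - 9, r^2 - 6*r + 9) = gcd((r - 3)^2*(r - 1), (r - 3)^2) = r^2 - 6*r + 9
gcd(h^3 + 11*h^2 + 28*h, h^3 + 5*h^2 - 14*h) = h^2 + 7*h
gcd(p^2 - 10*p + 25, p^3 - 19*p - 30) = p - 5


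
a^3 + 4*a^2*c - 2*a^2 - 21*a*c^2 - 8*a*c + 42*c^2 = (a - 2)*(a - 3*c)*(a + 7*c)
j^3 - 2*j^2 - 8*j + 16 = (j - 2)*(j - 2*sqrt(2))*(j + 2*sqrt(2))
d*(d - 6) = d^2 - 6*d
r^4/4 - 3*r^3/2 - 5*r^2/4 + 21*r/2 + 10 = (r/4 + 1/2)*(r - 5)*(r - 4)*(r + 1)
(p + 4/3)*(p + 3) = p^2 + 13*p/3 + 4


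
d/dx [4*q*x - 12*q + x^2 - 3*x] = 4*q + 2*x - 3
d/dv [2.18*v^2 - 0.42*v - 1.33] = 4.36*v - 0.42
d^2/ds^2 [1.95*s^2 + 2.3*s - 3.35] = 3.90000000000000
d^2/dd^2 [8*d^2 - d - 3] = 16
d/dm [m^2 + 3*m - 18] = 2*m + 3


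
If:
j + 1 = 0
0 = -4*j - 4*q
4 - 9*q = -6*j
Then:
No Solution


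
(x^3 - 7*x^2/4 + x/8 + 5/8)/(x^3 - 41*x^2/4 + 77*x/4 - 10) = (x + 1/2)/(x - 8)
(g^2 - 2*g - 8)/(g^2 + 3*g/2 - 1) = 2*(g - 4)/(2*g - 1)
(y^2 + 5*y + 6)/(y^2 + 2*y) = (y + 3)/y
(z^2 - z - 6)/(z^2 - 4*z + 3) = (z + 2)/(z - 1)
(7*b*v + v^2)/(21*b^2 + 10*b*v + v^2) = v/(3*b + v)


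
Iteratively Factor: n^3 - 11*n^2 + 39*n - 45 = (n - 3)*(n^2 - 8*n + 15) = (n - 5)*(n - 3)*(n - 3)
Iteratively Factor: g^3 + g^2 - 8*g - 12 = (g + 2)*(g^2 - g - 6) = (g - 3)*(g + 2)*(g + 2)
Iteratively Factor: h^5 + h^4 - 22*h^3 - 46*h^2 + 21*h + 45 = (h + 1)*(h^4 - 22*h^2 - 24*h + 45) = (h + 1)*(h + 3)*(h^3 - 3*h^2 - 13*h + 15) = (h - 1)*(h + 1)*(h + 3)*(h^2 - 2*h - 15) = (h - 5)*(h - 1)*(h + 1)*(h + 3)*(h + 3)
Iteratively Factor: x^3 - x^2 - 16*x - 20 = (x - 5)*(x^2 + 4*x + 4) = (x - 5)*(x + 2)*(x + 2)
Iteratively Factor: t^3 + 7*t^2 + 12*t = (t + 4)*(t^2 + 3*t) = (t + 3)*(t + 4)*(t)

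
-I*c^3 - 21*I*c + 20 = (c - 5*I)*(c + 4*I)*(-I*c + 1)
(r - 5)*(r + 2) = r^2 - 3*r - 10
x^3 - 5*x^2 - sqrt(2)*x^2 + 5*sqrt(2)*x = x*(x - 5)*(x - sqrt(2))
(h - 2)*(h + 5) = h^2 + 3*h - 10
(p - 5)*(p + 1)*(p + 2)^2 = p^4 - 17*p^2 - 36*p - 20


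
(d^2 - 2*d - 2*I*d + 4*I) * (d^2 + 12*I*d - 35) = d^4 - 2*d^3 + 10*I*d^3 - 11*d^2 - 20*I*d^2 + 22*d + 70*I*d - 140*I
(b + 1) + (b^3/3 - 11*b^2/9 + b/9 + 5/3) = b^3/3 - 11*b^2/9 + 10*b/9 + 8/3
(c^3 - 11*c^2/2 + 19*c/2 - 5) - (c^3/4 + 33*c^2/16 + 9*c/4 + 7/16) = 3*c^3/4 - 121*c^2/16 + 29*c/4 - 87/16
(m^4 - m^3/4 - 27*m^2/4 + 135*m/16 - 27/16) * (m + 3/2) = m^5 + 5*m^4/4 - 57*m^3/8 - 27*m^2/16 + 351*m/32 - 81/32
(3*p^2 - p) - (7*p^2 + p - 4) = -4*p^2 - 2*p + 4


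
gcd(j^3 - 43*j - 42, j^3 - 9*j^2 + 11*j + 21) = j^2 - 6*j - 7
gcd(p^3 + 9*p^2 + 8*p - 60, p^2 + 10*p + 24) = p + 6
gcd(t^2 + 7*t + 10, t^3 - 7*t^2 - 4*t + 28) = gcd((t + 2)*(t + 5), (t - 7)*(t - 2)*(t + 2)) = t + 2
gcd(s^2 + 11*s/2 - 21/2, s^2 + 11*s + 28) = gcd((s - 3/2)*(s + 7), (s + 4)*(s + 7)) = s + 7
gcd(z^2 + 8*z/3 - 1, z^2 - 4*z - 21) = z + 3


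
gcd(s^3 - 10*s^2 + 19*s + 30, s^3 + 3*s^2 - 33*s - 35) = s^2 - 4*s - 5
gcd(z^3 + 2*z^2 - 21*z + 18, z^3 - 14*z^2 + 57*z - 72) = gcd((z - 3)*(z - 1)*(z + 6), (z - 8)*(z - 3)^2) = z - 3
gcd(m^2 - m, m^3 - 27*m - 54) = 1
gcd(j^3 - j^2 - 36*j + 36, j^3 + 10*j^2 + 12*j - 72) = j + 6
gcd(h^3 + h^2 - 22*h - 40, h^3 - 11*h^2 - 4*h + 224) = h + 4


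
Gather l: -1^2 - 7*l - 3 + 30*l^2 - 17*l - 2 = 30*l^2 - 24*l - 6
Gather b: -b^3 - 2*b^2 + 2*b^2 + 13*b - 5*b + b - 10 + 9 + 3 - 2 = -b^3 + 9*b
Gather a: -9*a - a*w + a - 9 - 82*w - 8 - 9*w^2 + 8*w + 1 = a*(-w - 8) - 9*w^2 - 74*w - 16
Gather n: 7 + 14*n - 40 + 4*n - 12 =18*n - 45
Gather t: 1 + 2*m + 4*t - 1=2*m + 4*t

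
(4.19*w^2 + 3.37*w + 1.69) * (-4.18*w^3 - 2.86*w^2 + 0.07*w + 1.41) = -17.5142*w^5 - 26.07*w^4 - 16.4091*w^3 + 1.3104*w^2 + 4.87*w + 2.3829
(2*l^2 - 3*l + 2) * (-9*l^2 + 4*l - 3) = -18*l^4 + 35*l^3 - 36*l^2 + 17*l - 6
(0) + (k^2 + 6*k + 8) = k^2 + 6*k + 8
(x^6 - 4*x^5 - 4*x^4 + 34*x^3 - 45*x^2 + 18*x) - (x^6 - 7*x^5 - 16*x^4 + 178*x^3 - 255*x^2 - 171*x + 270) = 3*x^5 + 12*x^4 - 144*x^3 + 210*x^2 + 189*x - 270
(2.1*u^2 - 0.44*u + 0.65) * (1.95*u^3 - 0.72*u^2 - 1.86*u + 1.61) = 4.095*u^5 - 2.37*u^4 - 2.3217*u^3 + 3.7314*u^2 - 1.9174*u + 1.0465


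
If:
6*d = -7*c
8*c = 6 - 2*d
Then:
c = 18/17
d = -21/17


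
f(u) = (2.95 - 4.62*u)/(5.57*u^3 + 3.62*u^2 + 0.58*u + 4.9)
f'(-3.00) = -0.12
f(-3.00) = -0.15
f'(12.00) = 0.00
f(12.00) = -0.01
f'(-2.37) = -0.33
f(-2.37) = -0.28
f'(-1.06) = -33.72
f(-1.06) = 4.57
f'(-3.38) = -0.08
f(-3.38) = -0.11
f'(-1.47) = -6.69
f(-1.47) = -1.67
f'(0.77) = -0.36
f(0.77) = -0.06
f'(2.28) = 0.04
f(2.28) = -0.08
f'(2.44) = 0.04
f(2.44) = -0.08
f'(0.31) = -1.04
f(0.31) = 0.27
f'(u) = (2.95 - 4.62*u)*(-16.71*u^2 - 7.24*u - 0.58)/(5.57*u^3 + 3.62*u^2 + 0.58*u + 4.9)^2 - 4.62/(5.57*u^3 + 3.62*u^2 + 0.58*u + 4.9)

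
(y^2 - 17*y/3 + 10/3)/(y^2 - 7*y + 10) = (y - 2/3)/(y - 2)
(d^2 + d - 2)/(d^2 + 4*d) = (d^2 + d - 2)/(d*(d + 4))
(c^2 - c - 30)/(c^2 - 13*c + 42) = (c + 5)/(c - 7)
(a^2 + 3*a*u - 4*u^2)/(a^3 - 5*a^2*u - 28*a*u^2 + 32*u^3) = 1/(a - 8*u)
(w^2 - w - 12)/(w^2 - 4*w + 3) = (w^2 - w - 12)/(w^2 - 4*w + 3)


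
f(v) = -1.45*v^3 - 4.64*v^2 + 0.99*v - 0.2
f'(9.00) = -434.88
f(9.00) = -1424.18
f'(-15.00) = -838.56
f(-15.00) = 3834.70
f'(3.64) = -90.42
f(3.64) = -128.01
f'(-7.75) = -188.36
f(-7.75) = 388.39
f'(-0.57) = 4.87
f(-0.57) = -2.00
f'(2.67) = -54.80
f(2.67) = -58.23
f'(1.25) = -17.41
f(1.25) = -9.04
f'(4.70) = -138.72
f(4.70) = -248.59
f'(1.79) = -29.56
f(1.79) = -21.61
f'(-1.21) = 5.85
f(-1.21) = -5.62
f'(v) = -4.35*v^2 - 9.28*v + 0.99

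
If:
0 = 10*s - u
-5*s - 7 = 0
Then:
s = -7/5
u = -14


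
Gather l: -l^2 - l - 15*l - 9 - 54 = -l^2 - 16*l - 63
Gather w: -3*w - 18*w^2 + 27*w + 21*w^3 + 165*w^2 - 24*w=21*w^3 + 147*w^2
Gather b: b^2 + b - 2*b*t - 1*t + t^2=b^2 + b*(1 - 2*t) + t^2 - t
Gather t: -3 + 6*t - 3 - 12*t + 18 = 12 - 6*t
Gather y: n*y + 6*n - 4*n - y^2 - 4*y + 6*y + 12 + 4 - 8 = 2*n - y^2 + y*(n + 2) + 8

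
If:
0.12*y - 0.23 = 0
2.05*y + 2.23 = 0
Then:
No Solution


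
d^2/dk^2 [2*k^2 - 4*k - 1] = 4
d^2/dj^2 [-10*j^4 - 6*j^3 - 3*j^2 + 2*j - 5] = -120*j^2 - 36*j - 6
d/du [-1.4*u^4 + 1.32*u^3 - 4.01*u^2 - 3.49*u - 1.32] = -5.6*u^3 + 3.96*u^2 - 8.02*u - 3.49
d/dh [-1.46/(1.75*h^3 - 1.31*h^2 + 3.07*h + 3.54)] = (7.665*h^2 - 3.8252*h + 4.4822)/(1.75*h^3 - 1.31*h^2 + 3.07*h + 3.54)^2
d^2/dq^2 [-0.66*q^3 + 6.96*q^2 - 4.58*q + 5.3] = 13.92 - 3.96*q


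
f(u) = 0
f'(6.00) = 0.00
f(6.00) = 0.00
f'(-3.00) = 0.00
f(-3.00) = 0.00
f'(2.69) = 0.00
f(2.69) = 0.00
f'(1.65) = 0.00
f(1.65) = 0.00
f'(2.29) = 0.00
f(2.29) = 0.00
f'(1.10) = 0.00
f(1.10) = 0.00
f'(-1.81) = 0.00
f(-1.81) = 0.00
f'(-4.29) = 0.00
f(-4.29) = 0.00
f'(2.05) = 0.00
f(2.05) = 0.00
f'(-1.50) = 0.00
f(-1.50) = 0.00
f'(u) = 0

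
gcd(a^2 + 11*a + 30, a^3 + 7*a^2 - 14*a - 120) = a^2 + 11*a + 30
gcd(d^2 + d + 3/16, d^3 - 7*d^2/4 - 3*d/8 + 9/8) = d + 3/4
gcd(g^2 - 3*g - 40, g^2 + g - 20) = g + 5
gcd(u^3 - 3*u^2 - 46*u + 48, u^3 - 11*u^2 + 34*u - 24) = u - 1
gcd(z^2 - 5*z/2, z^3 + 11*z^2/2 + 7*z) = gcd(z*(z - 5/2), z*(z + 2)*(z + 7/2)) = z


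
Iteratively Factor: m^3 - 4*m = (m - 2)*(m^2 + 2*m) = (m - 2)*(m + 2)*(m)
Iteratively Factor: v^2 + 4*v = (v)*(v + 4)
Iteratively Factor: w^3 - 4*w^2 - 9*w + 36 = (w - 3)*(w^2 - w - 12) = (w - 4)*(w - 3)*(w + 3)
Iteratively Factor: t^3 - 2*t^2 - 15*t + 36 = (t - 3)*(t^2 + t - 12) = (t - 3)*(t + 4)*(t - 3)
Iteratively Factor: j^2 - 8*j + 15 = (j - 3)*(j - 5)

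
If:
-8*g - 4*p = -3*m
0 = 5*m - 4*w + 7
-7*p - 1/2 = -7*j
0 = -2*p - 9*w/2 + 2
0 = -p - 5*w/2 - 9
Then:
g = -2321/40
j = 1275/14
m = -167/5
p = 91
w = -40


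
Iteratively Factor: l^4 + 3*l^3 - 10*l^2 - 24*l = (l + 2)*(l^3 + l^2 - 12*l) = l*(l + 2)*(l^2 + l - 12) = l*(l + 2)*(l + 4)*(l - 3)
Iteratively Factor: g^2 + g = (g + 1)*(g)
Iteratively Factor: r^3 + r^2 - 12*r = (r)*(r^2 + r - 12) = r*(r - 3)*(r + 4)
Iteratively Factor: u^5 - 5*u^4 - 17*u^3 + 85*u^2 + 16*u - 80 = (u + 1)*(u^4 - 6*u^3 - 11*u^2 + 96*u - 80) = (u - 4)*(u + 1)*(u^3 - 2*u^2 - 19*u + 20) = (u - 4)*(u + 1)*(u + 4)*(u^2 - 6*u + 5) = (u - 4)*(u - 1)*(u + 1)*(u + 4)*(u - 5)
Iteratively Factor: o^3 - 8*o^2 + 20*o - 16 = (o - 2)*(o^2 - 6*o + 8) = (o - 4)*(o - 2)*(o - 2)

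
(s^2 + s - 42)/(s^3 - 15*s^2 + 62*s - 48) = (s + 7)/(s^2 - 9*s + 8)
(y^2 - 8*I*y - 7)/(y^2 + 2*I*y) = (y^2 - 8*I*y - 7)/(y*(y + 2*I))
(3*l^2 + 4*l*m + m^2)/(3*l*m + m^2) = (l + m)/m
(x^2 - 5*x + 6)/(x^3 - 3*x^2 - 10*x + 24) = (x - 3)/(x^2 - x - 12)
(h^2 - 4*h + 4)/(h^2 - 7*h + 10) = (h - 2)/(h - 5)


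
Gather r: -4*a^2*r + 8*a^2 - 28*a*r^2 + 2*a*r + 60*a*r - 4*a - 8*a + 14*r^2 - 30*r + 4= 8*a^2 - 12*a + r^2*(14 - 28*a) + r*(-4*a^2 + 62*a - 30) + 4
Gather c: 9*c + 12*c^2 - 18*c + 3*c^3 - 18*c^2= 3*c^3 - 6*c^2 - 9*c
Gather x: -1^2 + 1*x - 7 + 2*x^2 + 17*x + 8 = 2*x^2 + 18*x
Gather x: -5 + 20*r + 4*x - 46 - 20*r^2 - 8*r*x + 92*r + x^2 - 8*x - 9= -20*r^2 + 112*r + x^2 + x*(-8*r - 4) - 60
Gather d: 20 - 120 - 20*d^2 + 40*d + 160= -20*d^2 + 40*d + 60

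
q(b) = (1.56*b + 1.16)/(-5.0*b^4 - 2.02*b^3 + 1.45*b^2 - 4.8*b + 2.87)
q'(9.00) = 0.00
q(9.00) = -0.00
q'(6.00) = 0.00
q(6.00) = -0.00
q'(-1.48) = 2.29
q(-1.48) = 0.27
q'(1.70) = 0.13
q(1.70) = -0.07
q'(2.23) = 0.04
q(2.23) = -0.03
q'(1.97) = 0.07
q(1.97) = -0.05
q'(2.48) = 0.03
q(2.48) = -0.02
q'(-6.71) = 0.00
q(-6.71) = 0.00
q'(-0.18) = 0.74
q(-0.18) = 0.23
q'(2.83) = 0.02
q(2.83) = -0.02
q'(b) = (1.56*b + 1.16)*(20.0*b^3 + 6.06*b^2 - 2.9*b + 4.8)/(-5.0*b^4 - 2.02*b^3 + 1.45*b^2 - 4.8*b + 2.87)^2 + 1.56/(-5.0*b^4 - 2.02*b^3 + 1.45*b^2 - 4.8*b + 2.87)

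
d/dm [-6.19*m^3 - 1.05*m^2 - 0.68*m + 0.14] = -18.57*m^2 - 2.1*m - 0.68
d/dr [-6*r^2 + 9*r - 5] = 9 - 12*r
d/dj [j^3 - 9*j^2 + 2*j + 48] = 3*j^2 - 18*j + 2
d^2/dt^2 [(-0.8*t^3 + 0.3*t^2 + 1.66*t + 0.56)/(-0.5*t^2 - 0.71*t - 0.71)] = (4.44089209850063e-16*t^4 - 0.378439999999999*t^3 + 2.21868*t^2 + 4.76268*t + 1.20416)/(0.125*t^6 + 0.5325*t^5 + 1.28865*t^4 + 1.870211*t^3 + 1.829883*t^2 + 1.073733*t + 0.357911)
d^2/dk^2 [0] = 0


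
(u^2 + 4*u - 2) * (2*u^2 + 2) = 2*u^4 + 8*u^3 - 2*u^2 + 8*u - 4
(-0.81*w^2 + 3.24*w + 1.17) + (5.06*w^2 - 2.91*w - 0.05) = 4.25*w^2 + 0.33*w + 1.12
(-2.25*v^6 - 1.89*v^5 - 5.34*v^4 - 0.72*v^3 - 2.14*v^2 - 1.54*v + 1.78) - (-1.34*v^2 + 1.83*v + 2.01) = -2.25*v^6 - 1.89*v^5 - 5.34*v^4 - 0.72*v^3 - 0.8*v^2 - 3.37*v - 0.23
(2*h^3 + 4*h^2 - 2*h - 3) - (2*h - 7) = 2*h^3 + 4*h^2 - 4*h + 4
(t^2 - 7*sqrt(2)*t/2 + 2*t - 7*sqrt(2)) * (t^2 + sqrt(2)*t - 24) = t^4 - 5*sqrt(2)*t^3/2 + 2*t^3 - 31*t^2 - 5*sqrt(2)*t^2 - 62*t + 84*sqrt(2)*t + 168*sqrt(2)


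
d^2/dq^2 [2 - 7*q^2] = -14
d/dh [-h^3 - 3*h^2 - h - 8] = -3*h^2 - 6*h - 1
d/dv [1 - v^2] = -2*v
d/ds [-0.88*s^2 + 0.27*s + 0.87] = 0.27 - 1.76*s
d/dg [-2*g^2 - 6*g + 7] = -4*g - 6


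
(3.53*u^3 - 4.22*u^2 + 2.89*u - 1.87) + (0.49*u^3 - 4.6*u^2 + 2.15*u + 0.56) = 4.02*u^3 - 8.82*u^2 + 5.04*u - 1.31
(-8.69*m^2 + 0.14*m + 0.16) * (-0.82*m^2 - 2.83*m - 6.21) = 7.1258*m^4 + 24.4779*m^3 + 53.4375*m^2 - 1.3222*m - 0.9936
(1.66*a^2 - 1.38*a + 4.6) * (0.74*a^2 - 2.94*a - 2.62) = 1.2284*a^4 - 5.9016*a^3 + 3.112*a^2 - 9.9084*a - 12.052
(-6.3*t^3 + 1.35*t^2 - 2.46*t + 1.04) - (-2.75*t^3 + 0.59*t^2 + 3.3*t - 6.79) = -3.55*t^3 + 0.76*t^2 - 5.76*t + 7.83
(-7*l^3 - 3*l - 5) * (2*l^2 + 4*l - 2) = -14*l^5 - 28*l^4 + 8*l^3 - 22*l^2 - 14*l + 10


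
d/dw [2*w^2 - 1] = 4*w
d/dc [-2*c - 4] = -2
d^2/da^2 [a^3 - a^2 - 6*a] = 6*a - 2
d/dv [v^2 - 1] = 2*v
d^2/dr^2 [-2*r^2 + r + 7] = -4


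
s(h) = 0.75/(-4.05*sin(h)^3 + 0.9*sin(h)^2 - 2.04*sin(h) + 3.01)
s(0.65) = 0.62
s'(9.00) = -0.55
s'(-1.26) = 0.04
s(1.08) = -0.86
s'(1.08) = 4.65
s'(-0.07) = 0.17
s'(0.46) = 0.66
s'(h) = 0.75*(12.15*sin(h)^2*cos(h) - 1.8*sin(h)*cos(h) + 2.04*cos(h))/(-4.05*sin(h)^3 + 0.9*sin(h)^2 - 2.04*sin(h) + 3.01)^2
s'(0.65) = 2.21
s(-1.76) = 0.08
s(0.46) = 0.39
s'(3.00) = -0.20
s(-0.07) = 0.24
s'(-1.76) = -0.02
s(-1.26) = 0.08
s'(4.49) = -0.03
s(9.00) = 0.37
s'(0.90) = 12140.25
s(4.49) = 0.08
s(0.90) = 42.56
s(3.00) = 0.27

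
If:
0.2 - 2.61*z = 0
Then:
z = 0.08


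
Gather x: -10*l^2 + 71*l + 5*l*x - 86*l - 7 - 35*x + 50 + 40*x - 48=-10*l^2 - 15*l + x*(5*l + 5) - 5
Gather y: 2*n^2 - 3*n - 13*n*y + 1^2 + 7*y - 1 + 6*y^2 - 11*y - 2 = 2*n^2 - 3*n + 6*y^2 + y*(-13*n - 4) - 2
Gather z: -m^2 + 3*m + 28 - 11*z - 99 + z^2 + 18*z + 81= -m^2 + 3*m + z^2 + 7*z + 10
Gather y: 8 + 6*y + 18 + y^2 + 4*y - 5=y^2 + 10*y + 21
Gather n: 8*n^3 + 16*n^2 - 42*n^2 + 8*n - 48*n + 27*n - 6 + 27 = 8*n^3 - 26*n^2 - 13*n + 21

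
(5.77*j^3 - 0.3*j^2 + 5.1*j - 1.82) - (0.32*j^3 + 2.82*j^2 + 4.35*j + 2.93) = 5.45*j^3 - 3.12*j^2 + 0.75*j - 4.75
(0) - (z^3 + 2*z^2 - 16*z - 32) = -z^3 - 2*z^2 + 16*z + 32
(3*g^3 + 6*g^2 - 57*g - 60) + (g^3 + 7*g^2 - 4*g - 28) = 4*g^3 + 13*g^2 - 61*g - 88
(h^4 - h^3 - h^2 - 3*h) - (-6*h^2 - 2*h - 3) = h^4 - h^3 + 5*h^2 - h + 3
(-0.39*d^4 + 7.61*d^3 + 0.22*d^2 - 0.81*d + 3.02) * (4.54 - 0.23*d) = 0.0897*d^5 - 3.5209*d^4 + 34.4988*d^3 + 1.1851*d^2 - 4.372*d + 13.7108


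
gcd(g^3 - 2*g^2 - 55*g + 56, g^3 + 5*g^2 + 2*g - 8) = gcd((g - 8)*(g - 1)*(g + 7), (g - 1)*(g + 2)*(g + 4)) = g - 1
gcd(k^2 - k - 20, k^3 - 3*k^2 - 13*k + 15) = k - 5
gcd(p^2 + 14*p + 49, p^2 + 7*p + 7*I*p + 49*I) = p + 7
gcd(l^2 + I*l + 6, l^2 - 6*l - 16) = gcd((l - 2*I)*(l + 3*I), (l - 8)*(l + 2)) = 1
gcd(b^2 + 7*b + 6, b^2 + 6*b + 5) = b + 1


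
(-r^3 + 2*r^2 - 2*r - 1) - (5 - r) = -r^3 + 2*r^2 - r - 6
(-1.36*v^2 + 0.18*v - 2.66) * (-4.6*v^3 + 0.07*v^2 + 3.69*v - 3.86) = 6.256*v^5 - 0.9232*v^4 + 7.2302*v^3 + 5.7276*v^2 - 10.5102*v + 10.2676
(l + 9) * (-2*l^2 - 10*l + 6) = -2*l^3 - 28*l^2 - 84*l + 54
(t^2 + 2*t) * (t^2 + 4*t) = t^4 + 6*t^3 + 8*t^2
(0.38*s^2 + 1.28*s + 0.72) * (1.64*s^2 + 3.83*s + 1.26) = 0.6232*s^4 + 3.5546*s^3 + 6.562*s^2 + 4.3704*s + 0.9072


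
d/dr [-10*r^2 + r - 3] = 1 - 20*r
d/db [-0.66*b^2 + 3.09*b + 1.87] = 3.09 - 1.32*b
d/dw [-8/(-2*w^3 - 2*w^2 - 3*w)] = 8*(-6*w^2 - 4*w - 3)/(w^2*(2*w^2 + 2*w + 3)^2)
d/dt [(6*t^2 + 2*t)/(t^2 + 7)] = 2*(-t^2 + 42*t + 7)/(t^4 + 14*t^2 + 49)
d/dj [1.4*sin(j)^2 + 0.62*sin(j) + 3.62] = (2.8*sin(j) + 0.62)*cos(j)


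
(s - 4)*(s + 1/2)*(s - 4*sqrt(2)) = s^3 - 4*sqrt(2)*s^2 - 7*s^2/2 - 2*s + 14*sqrt(2)*s + 8*sqrt(2)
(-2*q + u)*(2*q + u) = -4*q^2 + u^2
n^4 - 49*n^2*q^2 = n^2*(n - 7*q)*(n + 7*q)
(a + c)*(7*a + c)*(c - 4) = 7*a^2*c - 28*a^2 + 8*a*c^2 - 32*a*c + c^3 - 4*c^2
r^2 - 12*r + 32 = (r - 8)*(r - 4)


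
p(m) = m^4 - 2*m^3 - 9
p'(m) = 4*m^3 - 6*m^2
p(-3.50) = 226.81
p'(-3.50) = -245.00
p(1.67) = -10.54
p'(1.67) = 1.90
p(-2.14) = 31.57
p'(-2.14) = -66.68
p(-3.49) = 224.37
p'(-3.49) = -243.11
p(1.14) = -10.27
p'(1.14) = -1.87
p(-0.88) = -7.04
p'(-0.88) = -7.37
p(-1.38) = -0.12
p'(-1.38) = -21.94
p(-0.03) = -9.00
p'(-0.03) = -0.01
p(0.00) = -9.00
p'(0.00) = 0.00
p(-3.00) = 126.00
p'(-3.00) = -162.00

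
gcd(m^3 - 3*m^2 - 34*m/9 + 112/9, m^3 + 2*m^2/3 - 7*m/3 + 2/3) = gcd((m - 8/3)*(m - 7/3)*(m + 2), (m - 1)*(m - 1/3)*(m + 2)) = m + 2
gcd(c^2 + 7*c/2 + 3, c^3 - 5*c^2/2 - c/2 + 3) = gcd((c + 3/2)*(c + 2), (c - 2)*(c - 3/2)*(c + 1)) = 1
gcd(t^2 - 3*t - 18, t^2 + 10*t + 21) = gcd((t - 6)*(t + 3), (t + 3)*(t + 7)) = t + 3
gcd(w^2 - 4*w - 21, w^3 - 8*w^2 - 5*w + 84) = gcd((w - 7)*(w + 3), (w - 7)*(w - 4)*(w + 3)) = w^2 - 4*w - 21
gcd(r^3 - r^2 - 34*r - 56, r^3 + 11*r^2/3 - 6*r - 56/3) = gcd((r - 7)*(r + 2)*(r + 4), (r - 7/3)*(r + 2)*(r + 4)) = r^2 + 6*r + 8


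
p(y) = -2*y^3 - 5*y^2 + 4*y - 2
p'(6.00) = -272.00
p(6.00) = -590.00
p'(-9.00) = -392.00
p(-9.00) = 1015.00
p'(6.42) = -307.50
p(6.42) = -711.62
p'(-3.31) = -28.64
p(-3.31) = 2.51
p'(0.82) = -8.23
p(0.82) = -3.18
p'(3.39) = -98.85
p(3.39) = -123.82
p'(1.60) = -27.36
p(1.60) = -16.59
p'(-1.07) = 7.83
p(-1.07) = -9.55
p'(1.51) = -24.78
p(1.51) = -14.25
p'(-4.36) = -66.46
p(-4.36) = 51.28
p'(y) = -6*y^2 - 10*y + 4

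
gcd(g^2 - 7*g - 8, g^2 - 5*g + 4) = 1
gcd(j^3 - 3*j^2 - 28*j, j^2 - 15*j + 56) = j - 7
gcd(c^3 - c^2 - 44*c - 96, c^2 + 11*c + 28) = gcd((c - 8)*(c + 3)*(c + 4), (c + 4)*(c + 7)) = c + 4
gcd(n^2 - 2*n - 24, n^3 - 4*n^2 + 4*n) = 1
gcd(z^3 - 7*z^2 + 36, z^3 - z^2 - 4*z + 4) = z + 2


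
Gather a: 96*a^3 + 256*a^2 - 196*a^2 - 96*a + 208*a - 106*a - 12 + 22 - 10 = 96*a^3 + 60*a^2 + 6*a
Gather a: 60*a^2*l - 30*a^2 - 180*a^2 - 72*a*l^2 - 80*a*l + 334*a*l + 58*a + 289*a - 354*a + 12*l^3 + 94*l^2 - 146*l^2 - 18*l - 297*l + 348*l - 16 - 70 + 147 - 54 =a^2*(60*l - 210) + a*(-72*l^2 + 254*l - 7) + 12*l^3 - 52*l^2 + 33*l + 7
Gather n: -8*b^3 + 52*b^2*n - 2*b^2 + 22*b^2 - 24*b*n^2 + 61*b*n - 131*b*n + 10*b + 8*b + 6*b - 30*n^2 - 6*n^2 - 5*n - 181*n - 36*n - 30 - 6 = -8*b^3 + 20*b^2 + 24*b + n^2*(-24*b - 36) + n*(52*b^2 - 70*b - 222) - 36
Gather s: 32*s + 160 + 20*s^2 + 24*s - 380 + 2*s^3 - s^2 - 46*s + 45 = 2*s^3 + 19*s^2 + 10*s - 175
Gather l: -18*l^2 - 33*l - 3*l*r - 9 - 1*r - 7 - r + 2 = -18*l^2 + l*(-3*r - 33) - 2*r - 14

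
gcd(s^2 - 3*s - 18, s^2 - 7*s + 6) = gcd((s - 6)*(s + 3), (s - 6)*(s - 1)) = s - 6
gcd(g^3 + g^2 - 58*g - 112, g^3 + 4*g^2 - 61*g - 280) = g^2 - g - 56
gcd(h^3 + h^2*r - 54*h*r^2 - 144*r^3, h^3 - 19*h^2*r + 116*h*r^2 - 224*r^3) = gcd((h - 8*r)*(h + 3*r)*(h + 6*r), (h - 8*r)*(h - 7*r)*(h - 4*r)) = -h + 8*r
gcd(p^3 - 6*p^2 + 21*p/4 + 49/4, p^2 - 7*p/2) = p - 7/2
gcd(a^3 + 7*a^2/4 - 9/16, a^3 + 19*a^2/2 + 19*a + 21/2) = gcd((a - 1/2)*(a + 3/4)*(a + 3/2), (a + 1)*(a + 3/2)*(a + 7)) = a + 3/2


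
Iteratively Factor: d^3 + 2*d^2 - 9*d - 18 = (d + 3)*(d^2 - d - 6) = (d + 2)*(d + 3)*(d - 3)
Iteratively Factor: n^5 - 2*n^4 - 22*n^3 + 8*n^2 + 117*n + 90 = (n + 3)*(n^4 - 5*n^3 - 7*n^2 + 29*n + 30) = (n + 2)*(n + 3)*(n^3 - 7*n^2 + 7*n + 15) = (n - 3)*(n + 2)*(n + 3)*(n^2 - 4*n - 5) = (n - 5)*(n - 3)*(n + 2)*(n + 3)*(n + 1)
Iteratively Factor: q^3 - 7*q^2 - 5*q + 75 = (q + 3)*(q^2 - 10*q + 25) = (q - 5)*(q + 3)*(q - 5)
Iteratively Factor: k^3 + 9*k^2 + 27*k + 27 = (k + 3)*(k^2 + 6*k + 9) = (k + 3)^2*(k + 3)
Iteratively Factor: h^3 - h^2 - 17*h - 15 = (h + 3)*(h^2 - 4*h - 5) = (h + 1)*(h + 3)*(h - 5)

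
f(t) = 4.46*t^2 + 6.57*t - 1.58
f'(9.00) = 86.85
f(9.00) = 418.81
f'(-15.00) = -127.23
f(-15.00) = 903.37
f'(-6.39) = -50.43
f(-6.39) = 138.55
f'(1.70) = 21.73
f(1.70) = 22.48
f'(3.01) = 33.42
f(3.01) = 58.60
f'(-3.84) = -27.68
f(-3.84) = 38.96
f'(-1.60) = -7.70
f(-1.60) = -0.67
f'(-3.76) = -26.97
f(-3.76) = 36.77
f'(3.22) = 35.29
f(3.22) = 65.82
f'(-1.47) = -6.54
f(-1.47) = -1.60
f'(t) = 8.92*t + 6.57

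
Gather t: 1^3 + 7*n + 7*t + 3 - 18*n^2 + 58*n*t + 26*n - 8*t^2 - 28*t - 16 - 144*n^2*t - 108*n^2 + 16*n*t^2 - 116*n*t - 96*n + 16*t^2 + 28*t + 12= -126*n^2 - 63*n + t^2*(16*n + 8) + t*(-144*n^2 - 58*n + 7)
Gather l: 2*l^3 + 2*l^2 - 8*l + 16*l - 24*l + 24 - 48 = 2*l^3 + 2*l^2 - 16*l - 24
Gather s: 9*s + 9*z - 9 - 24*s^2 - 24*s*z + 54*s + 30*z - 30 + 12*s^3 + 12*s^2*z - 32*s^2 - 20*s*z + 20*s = 12*s^3 + s^2*(12*z - 56) + s*(83 - 44*z) + 39*z - 39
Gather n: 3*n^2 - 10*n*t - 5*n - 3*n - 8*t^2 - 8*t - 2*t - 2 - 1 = 3*n^2 + n*(-10*t - 8) - 8*t^2 - 10*t - 3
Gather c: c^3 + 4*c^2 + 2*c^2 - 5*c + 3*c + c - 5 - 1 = c^3 + 6*c^2 - c - 6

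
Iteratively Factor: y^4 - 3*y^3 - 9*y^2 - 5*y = (y - 5)*(y^3 + 2*y^2 + y) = (y - 5)*(y + 1)*(y^2 + y) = (y - 5)*(y + 1)^2*(y)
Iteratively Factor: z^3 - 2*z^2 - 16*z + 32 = (z + 4)*(z^2 - 6*z + 8) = (z - 4)*(z + 4)*(z - 2)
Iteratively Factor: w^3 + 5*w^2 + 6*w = (w + 2)*(w^2 + 3*w) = (w + 2)*(w + 3)*(w)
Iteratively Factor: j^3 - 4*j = (j - 2)*(j^2 + 2*j) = (j - 2)*(j + 2)*(j)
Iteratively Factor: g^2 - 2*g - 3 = (g + 1)*(g - 3)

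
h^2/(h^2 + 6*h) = h/(h + 6)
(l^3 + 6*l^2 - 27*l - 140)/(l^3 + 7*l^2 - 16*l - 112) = (l - 5)/(l - 4)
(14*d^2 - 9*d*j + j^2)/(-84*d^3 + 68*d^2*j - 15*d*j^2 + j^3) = -1/(6*d - j)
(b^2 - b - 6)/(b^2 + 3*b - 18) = (b + 2)/(b + 6)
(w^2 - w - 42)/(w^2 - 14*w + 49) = (w + 6)/(w - 7)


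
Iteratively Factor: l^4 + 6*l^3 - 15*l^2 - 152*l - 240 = (l - 5)*(l^3 + 11*l^2 + 40*l + 48) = (l - 5)*(l + 4)*(l^2 + 7*l + 12) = (l - 5)*(l + 4)^2*(l + 3)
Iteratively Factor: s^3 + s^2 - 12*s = (s - 3)*(s^2 + 4*s) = (s - 3)*(s + 4)*(s)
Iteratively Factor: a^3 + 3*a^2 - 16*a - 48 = (a + 4)*(a^2 - a - 12) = (a - 4)*(a + 4)*(a + 3)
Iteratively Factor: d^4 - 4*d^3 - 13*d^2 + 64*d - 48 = (d - 4)*(d^3 - 13*d + 12) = (d - 4)*(d + 4)*(d^2 - 4*d + 3) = (d - 4)*(d - 3)*(d + 4)*(d - 1)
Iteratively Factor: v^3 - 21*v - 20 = (v + 4)*(v^2 - 4*v - 5) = (v + 1)*(v + 4)*(v - 5)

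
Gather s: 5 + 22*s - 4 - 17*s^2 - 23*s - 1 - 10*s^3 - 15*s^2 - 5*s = -10*s^3 - 32*s^2 - 6*s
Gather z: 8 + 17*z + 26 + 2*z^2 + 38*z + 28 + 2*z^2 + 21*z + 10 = 4*z^2 + 76*z + 72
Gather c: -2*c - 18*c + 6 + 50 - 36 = 20 - 20*c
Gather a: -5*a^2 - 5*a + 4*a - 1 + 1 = -5*a^2 - a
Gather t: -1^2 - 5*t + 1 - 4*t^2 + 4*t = -4*t^2 - t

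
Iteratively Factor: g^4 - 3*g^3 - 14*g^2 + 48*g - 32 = (g + 4)*(g^3 - 7*g^2 + 14*g - 8) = (g - 1)*(g + 4)*(g^2 - 6*g + 8) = (g - 2)*(g - 1)*(g + 4)*(g - 4)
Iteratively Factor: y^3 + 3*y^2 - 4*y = (y)*(y^2 + 3*y - 4) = y*(y + 4)*(y - 1)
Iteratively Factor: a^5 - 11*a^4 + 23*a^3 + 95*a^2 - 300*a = (a - 5)*(a^4 - 6*a^3 - 7*a^2 + 60*a) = (a - 5)^2*(a^3 - a^2 - 12*a) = (a - 5)^2*(a - 4)*(a^2 + 3*a) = (a - 5)^2*(a - 4)*(a + 3)*(a)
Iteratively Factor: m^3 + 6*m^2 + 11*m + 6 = (m + 1)*(m^2 + 5*m + 6) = (m + 1)*(m + 3)*(m + 2)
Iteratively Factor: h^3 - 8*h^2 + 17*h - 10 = (h - 2)*(h^2 - 6*h + 5) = (h - 2)*(h - 1)*(h - 5)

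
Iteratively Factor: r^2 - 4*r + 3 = (r - 1)*(r - 3)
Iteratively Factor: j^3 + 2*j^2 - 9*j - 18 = (j + 3)*(j^2 - j - 6) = (j - 3)*(j + 3)*(j + 2)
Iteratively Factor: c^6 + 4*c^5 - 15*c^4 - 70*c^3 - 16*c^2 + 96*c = (c + 2)*(c^5 + 2*c^4 - 19*c^3 - 32*c^2 + 48*c) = (c + 2)*(c + 3)*(c^4 - c^3 - 16*c^2 + 16*c) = (c + 2)*(c + 3)*(c + 4)*(c^3 - 5*c^2 + 4*c) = c*(c + 2)*(c + 3)*(c + 4)*(c^2 - 5*c + 4) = c*(c - 4)*(c + 2)*(c + 3)*(c + 4)*(c - 1)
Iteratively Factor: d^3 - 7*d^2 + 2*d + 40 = (d + 2)*(d^2 - 9*d + 20) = (d - 5)*(d + 2)*(d - 4)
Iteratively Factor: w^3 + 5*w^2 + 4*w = (w)*(w^2 + 5*w + 4) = w*(w + 4)*(w + 1)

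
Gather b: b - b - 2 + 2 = 0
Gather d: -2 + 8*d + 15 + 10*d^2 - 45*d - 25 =10*d^2 - 37*d - 12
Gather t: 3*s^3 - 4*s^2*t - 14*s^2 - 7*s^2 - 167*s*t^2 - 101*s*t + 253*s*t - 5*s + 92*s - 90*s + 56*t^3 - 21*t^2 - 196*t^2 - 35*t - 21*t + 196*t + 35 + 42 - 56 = 3*s^3 - 21*s^2 - 3*s + 56*t^3 + t^2*(-167*s - 217) + t*(-4*s^2 + 152*s + 140) + 21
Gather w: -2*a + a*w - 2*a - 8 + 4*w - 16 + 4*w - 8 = -4*a + w*(a + 8) - 32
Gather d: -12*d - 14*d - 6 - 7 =-26*d - 13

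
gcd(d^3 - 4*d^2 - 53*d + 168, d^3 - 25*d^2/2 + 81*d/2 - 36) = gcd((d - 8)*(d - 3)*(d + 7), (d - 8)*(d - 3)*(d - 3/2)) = d^2 - 11*d + 24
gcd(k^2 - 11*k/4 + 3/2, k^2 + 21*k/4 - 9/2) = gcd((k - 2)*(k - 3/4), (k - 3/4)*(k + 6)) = k - 3/4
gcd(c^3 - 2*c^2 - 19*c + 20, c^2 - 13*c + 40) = c - 5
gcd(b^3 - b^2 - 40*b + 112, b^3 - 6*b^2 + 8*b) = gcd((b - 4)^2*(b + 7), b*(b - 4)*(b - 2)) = b - 4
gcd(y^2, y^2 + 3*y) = y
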